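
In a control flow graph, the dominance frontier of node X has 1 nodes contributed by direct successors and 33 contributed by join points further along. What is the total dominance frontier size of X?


DF(X) = direct successor contributions + join point contributions
= 1 + 33 = 34

34


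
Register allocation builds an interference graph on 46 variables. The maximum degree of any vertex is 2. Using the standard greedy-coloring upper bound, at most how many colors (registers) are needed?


Greedy coloring never needs more than (max_degree + 1) colors: when coloring a vertex, at most max_degree neighbors are already colored.
Upper bound = 2 + 1 = 3

3


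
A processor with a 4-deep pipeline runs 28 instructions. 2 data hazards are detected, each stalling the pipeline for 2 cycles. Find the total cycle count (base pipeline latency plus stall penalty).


Base cycles = 4 + 28 - 1 = 31
Total stalls = 2 * 2 = 4
Total = 31 + 4 = 35

35


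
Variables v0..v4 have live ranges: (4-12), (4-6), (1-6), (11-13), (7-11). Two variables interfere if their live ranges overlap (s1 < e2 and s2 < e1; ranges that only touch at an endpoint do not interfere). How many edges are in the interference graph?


Check all pairs for overlapping intervals.
Two intervals (s1,e1) and (s2,e2) overlap if s1 < e2 and s2 < e1.
v0 (4-12) vs v1..v4: overlaps v1, v2, v3, v4 -> 4
v1 (4-6) vs v2..v4: overlaps v2 -> 1
v2 (1-6) vs v3..v4: overlaps none -> 0
v3 (11-13) vs v4: overlaps none -> 0
Total overlapping pairs = 4 + 1 + 0 + 0 = 5

5


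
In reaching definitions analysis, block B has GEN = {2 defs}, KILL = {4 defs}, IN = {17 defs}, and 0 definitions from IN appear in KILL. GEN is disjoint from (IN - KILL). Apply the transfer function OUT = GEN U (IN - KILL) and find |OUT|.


IN - KILL: 17 - 0 = 17 surviving definitions
OUT = GEN + surviving = 2 + 17 = 19

19


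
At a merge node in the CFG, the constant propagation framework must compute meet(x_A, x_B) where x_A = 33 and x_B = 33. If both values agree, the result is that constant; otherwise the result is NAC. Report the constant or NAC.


Meet operation: if both paths give the same constant, result is that constant; if they differ, result is NAC (not-a-constant).
Path A: 33, Path B: 33 -> equal
Result: constant -> 33

33


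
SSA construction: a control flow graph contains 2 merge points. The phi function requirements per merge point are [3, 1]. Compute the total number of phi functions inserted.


Total phi functions = sum of phi functions at each join node
= 3 + 1 = 4

4


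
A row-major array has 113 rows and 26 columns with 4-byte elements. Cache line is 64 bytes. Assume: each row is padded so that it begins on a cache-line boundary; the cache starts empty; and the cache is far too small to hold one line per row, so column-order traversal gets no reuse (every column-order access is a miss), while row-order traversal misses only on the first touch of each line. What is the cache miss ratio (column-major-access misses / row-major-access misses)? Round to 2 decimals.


Each row occupies 26 * 4 = 104 bytes and starts on a line boundary, so it spans ceil(104 / 64) = 2 cache lines.
Row-major traversal misses (one per line touched): 113 * ceil(26 * 4 / 64) = 226
Column-major traversal misses (no reuse, every access misses): 113 * 26 = 2938
Ratio = 2938 / 226 = 13.0

13.0


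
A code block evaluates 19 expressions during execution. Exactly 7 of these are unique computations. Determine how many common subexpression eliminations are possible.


CSE count = total expressions - unique expressions
= 19 - 7 = 12

12


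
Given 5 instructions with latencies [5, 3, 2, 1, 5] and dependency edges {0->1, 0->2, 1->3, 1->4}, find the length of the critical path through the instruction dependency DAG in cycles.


Compute longest path through dependency graph: dist(Ik) = max over predecessors of dist + latency(Ik).
dist(I0) = latency 5 = 5
dist(I1) = dist(I0) + 3 = 5 + 3 = 8
dist(I2) = dist(I0) + 2 = 5 + 2 = 7
dist(I3) = dist(I1) + 1 = 8 + 1 = 9
dist(I4) = dist(I1) + 5 = 8 + 5 = 13
Critical path = max dist = 13

13


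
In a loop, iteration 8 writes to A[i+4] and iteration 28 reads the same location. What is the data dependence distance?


Distance = read iteration - write iteration
= 28 - 8 = 20

20


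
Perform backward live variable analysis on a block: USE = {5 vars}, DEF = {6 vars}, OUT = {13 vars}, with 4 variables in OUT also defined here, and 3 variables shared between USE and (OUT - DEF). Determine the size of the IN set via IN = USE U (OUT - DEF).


OUT - DEF: 13 - 4 = 9
|IN| = |USE| + |OUT - DEF| - |USE ∩ (OUT - DEF)| = 5 + 9 - 3 = 11

11


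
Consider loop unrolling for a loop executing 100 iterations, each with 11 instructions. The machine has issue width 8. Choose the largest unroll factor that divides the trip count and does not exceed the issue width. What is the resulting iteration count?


Largest divisor of 100 <= 8 is 5
New iterations = 100 / 5 = 20

20


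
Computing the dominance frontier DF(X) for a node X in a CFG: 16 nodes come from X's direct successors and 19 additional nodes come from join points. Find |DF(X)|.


DF(X) = direct successor contributions + join point contributions
= 16 + 19 = 35

35


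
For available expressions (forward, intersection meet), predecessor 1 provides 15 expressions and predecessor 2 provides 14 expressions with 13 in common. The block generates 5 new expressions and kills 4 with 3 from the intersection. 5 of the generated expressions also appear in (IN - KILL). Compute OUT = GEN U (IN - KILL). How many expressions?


IN = intersection of predecessors = 13
IN - KILL = 13 - 3 = 10
|OUT| = |GEN| + |IN - KILL| - |GEN ∩ (IN - KILL)| = 5 + 10 - 5 = 10

10


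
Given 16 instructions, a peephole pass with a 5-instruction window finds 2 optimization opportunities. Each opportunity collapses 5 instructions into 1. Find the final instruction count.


Each match removes 4 instructions.
Total removed = 2 * 4 = 8
Remaining = 16 - 8 = 8

8


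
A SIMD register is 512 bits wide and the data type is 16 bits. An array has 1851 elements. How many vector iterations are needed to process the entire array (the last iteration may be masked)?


Width = 512 / 16 = 32 elements per vector op
Iterations = ceil(1851 / 32) = 58

58


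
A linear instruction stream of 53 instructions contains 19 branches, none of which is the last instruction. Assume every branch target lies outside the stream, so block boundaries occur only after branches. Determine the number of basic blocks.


With no in-sequence branch targets, the leaders are the first instruction plus the instruction after each branch.
Number of basic blocks = branches + 1
= 19 + 1 = 20

20


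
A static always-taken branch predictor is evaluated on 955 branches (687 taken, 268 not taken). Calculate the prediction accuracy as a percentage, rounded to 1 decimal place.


Predictor: always-taken
Correct predictions = 687
Accuracy = 687 / 955 * 100 = 71.9%

71.9


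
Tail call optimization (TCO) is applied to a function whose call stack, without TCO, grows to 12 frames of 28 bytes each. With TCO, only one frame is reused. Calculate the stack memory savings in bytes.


Without TCO: 12 * 28 = 336 bytes
With TCO: reuse 1 frame = 28 bytes
Savings = 336 - 28 = 308

308


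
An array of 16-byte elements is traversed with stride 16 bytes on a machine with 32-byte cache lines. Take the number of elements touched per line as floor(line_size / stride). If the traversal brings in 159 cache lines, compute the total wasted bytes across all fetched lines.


Elements per line = floor(32 / 16) = 2
Bytes used per line = 2 * 16 = 32
Wasted per line = 32 - 32 = 0
Total wasted = 0 * 159 = 0

0


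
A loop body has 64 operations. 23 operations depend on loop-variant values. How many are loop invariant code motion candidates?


Invariant candidates = total - loop-dependent
= 64 - 23 = 41

41


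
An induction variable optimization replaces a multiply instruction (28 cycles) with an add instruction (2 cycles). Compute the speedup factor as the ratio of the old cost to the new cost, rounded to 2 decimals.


Ratio = mult_cost / add_cost = 28 / 2 = 14.0

14.0


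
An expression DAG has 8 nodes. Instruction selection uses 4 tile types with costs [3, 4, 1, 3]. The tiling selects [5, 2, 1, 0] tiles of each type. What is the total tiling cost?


Total cost = sum(count_i * cost_i)
= 5*3 + 2*4 + 1*1 + 0*3
= 24

24


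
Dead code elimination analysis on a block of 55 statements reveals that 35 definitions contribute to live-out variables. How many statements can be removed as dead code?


Dead code = total statements - live definitions
= 55 - 35 = 20

20


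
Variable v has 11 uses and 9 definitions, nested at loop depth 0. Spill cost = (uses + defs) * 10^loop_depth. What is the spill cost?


uses + defs = 11 + 9 = 20
10^0 = 1
Spill cost = 20 * 1 = 20

20


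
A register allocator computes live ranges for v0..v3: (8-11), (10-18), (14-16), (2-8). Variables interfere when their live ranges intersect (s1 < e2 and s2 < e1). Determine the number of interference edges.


Check all pairs for overlapping intervals.
Two intervals (s1,e1) and (s2,e2) overlap if s1 < e2 and s2 < e1.
v0 (8-11) vs v1..v3: overlaps v1 -> 1
v1 (10-18) vs v2..v3: overlaps v2 -> 1
v2 (14-16) vs v3: overlaps none -> 0
Total overlapping pairs = 1 + 1 + 0 = 2

2


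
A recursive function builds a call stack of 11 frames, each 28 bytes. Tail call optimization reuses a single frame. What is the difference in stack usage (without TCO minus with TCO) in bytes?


Without TCO: 11 * 28 = 308 bytes
With TCO: reuse 1 frame = 28 bytes
Savings = 308 - 28 = 280

280


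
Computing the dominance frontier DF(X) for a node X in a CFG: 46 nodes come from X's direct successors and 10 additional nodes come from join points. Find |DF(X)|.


DF(X) = direct successor contributions + join point contributions
= 46 + 10 = 56

56


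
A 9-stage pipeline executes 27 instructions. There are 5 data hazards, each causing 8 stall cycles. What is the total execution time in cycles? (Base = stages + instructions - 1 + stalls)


Base cycles = 9 + 27 - 1 = 35
Total stalls = 5 * 8 = 40
Total = 35 + 40 = 75

75


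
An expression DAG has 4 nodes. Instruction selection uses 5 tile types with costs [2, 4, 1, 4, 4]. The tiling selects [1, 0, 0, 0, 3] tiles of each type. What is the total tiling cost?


Total cost = sum(count_i * cost_i)
= 1*2 + 0*4 + 0*1 + 0*4 + 3*4
= 14

14


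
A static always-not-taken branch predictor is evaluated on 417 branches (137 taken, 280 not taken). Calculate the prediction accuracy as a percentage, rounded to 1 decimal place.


Predictor: always-not-taken
Correct predictions = 280
Accuracy = 280 / 417 * 100 = 67.1%

67.1


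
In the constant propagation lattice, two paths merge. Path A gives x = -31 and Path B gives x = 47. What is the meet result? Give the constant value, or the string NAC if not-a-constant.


Meet operation: if both paths give the same constant, result is that constant; if they differ, result is NAC (not-a-constant).
Path A: -31, Path B: 47 -> differ
Result: not-a-constant -> NAC

NAC


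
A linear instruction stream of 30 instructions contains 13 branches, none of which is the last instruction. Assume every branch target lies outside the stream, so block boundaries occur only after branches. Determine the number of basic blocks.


With no in-sequence branch targets, the leaders are the first instruction plus the instruction after each branch.
Number of basic blocks = branches + 1
= 13 + 1 = 14

14


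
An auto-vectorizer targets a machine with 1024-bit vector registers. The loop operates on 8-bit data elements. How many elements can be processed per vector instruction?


Width = SIMD bits / data type bits
= 1024 / 8 = 128

128


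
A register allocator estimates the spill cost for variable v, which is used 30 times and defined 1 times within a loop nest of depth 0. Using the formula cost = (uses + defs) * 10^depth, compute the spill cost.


uses + defs = 30 + 1 = 31
10^0 = 1
Spill cost = 31 * 1 = 31

31


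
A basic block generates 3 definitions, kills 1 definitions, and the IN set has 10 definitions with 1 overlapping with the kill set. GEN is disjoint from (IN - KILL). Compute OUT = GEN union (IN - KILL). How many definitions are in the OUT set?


IN - KILL: 10 - 1 = 9 surviving definitions
OUT = GEN + surviving = 3 + 9 = 12

12


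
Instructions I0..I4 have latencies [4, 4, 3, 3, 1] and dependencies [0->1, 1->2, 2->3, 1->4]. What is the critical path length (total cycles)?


Compute longest path through dependency graph: dist(Ik) = max over predecessors of dist + latency(Ik).
dist(I0) = latency 4 = 4
dist(I1) = dist(I0) + 4 = 4 + 4 = 8
dist(I2) = dist(I1) + 3 = 8 + 3 = 11
dist(I3) = dist(I2) + 3 = 11 + 3 = 14
dist(I4) = dist(I1) + 1 = 8 + 1 = 9
Critical path = max dist = 14

14


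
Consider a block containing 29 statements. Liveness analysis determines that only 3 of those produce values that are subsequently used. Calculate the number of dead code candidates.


Dead code = total statements - live definitions
= 29 - 3 = 26

26


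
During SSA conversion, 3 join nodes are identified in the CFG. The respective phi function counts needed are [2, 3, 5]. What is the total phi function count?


Total phi functions = sum of phi functions at each join node
= 2 + 3 + 5 = 10

10


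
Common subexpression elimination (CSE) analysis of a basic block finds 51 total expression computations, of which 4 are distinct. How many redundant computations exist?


CSE count = total expressions - unique expressions
= 51 - 4 = 47

47


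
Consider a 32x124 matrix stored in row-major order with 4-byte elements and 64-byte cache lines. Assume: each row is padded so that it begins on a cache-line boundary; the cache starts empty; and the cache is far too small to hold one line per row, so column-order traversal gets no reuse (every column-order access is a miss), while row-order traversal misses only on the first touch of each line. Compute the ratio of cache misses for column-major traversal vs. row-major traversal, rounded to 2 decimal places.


Each row occupies 124 * 4 = 496 bytes and starts on a line boundary, so it spans ceil(496 / 64) = 8 cache lines.
Row-major traversal misses (one per line touched): 32 * ceil(124 * 4 / 64) = 256
Column-major traversal misses (no reuse, every access misses): 32 * 124 = 3968
Ratio = 3968 / 256 = 15.5

15.5


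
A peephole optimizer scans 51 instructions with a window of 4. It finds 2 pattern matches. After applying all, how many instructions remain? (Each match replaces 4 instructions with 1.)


Each match removes 3 instructions.
Total removed = 2 * 3 = 6
Remaining = 51 - 6 = 45

45


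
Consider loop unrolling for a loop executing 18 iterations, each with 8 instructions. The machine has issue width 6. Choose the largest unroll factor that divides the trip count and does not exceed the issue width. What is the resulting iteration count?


Largest divisor of 18 <= 6 is 6
New iterations = 18 / 6 = 3

3


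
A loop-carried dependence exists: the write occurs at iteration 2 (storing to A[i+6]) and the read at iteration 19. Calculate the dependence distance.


Distance = read iteration - write iteration
= 19 - 2 = 17

17


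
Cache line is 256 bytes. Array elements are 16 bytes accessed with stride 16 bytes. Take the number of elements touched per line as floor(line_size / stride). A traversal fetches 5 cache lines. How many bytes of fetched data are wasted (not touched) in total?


Elements per line = floor(256 / 16) = 16
Bytes used per line = 16 * 16 = 256
Wasted per line = 256 - 256 = 0
Total wasted = 0 * 5 = 0

0


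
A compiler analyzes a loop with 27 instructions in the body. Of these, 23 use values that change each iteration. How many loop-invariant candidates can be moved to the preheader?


Invariant candidates = total - loop-dependent
= 27 - 23 = 4

4


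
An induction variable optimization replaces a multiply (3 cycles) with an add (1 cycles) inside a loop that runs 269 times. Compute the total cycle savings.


Per-iteration saving = 3 - 1 = 2
Total saved = 269 * 2 = 538

538


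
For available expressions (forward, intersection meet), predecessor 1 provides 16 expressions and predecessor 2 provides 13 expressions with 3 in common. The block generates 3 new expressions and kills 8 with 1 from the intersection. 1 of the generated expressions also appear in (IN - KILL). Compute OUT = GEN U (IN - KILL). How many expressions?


IN = intersection of predecessors = 3
IN - KILL = 3 - 1 = 2
|OUT| = |GEN| + |IN - KILL| - |GEN ∩ (IN - KILL)| = 3 + 2 - 1 = 4

4


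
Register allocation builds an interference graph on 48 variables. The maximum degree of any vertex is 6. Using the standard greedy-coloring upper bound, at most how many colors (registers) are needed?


Greedy coloring never needs more than (max_degree + 1) colors: when coloring a vertex, at most max_degree neighbors are already colored.
Upper bound = 6 + 1 = 7

7


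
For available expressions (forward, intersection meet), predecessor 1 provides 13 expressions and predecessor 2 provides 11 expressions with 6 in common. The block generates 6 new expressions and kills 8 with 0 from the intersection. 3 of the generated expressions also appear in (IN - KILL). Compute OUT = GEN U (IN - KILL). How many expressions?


IN = intersection of predecessors = 6
IN - KILL = 6 - 0 = 6
|OUT| = |GEN| + |IN - KILL| - |GEN ∩ (IN - KILL)| = 6 + 6 - 3 = 9

9


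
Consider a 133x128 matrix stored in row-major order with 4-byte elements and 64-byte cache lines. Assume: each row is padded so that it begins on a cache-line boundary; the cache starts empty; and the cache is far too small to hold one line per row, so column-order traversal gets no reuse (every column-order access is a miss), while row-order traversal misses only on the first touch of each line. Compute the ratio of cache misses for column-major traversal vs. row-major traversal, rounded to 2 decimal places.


Each row occupies 128 * 4 = 512 bytes and starts on a line boundary, so it spans ceil(512 / 64) = 8 cache lines.
Row-major traversal misses (one per line touched): 133 * ceil(128 * 4 / 64) = 1064
Column-major traversal misses (no reuse, every access misses): 133 * 128 = 17024
Ratio = 17024 / 1064 = 16.0

16.0


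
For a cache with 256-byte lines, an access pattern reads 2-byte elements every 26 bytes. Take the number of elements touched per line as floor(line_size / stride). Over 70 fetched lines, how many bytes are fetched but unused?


Elements per line = floor(256 / 26) = 9
Bytes used per line = 9 * 2 = 18
Wasted per line = 256 - 18 = 238
Total wasted = 238 * 70 = 16660

16660


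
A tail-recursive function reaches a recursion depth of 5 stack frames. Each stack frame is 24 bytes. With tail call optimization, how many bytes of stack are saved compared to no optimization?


Without TCO: 5 * 24 = 120 bytes
With TCO: reuse 1 frame = 24 bytes
Savings = 120 - 24 = 96

96


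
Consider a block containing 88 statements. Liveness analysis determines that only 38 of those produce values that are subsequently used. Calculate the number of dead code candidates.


Dead code = total statements - live definitions
= 88 - 38 = 50

50


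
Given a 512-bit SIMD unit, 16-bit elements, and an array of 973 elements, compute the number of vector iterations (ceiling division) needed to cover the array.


Width = 512 / 16 = 32 elements per vector op
Iterations = ceil(973 / 32) = 31

31


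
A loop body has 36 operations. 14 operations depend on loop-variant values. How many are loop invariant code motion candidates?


Invariant candidates = total - loop-dependent
= 36 - 14 = 22

22


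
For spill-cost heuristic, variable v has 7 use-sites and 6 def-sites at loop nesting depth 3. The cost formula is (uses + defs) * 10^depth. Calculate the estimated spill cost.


uses + defs = 7 + 6 = 13
10^3 = 1000
Spill cost = 13 * 1000 = 13000

13000


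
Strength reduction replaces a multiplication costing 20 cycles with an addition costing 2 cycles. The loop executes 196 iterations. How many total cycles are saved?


Per-iteration saving = 20 - 2 = 18
Total saved = 196 * 18 = 3528

3528


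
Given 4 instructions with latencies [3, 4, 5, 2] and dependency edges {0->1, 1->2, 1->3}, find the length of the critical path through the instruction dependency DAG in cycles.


Compute longest path through dependency graph: dist(Ik) = max over predecessors of dist + latency(Ik).
dist(I0) = latency 3 = 3
dist(I1) = dist(I0) + 4 = 3 + 4 = 7
dist(I2) = dist(I1) + 5 = 7 + 5 = 12
dist(I3) = dist(I1) + 2 = 7 + 2 = 9
Critical path = max dist = 12

12


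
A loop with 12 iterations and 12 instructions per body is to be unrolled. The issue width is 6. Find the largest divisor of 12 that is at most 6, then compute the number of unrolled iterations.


Largest divisor of 12 <= 6 is 6
New iterations = 12 / 6 = 2

2


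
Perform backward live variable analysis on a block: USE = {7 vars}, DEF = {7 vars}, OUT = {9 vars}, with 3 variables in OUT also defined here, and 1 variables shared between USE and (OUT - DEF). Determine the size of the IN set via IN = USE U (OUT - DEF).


OUT - DEF: 9 - 3 = 6
|IN| = |USE| + |OUT - DEF| - |USE ∩ (OUT - DEF)| = 7 + 6 - 1 = 12

12


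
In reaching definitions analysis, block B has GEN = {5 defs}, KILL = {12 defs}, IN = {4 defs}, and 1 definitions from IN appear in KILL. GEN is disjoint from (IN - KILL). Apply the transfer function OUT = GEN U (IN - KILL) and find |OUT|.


IN - KILL: 4 - 1 = 3 surviving definitions
OUT = GEN + surviving = 5 + 3 = 8

8


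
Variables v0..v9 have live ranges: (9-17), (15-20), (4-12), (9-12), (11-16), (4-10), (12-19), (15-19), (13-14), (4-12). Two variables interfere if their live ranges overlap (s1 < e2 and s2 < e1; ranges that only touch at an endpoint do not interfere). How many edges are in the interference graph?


Check all pairs for overlapping intervals.
Two intervals (s1,e1) and (s2,e2) overlap if s1 < e2 and s2 < e1.
v0 (9-17) vs v1..v9: overlaps v1, v2, v3, v4, v5, v6, v7, v8, v9 -> 9
v1 (15-20) vs v2..v9: overlaps v4, v6, v7 -> 3
v2 (4-12) vs v3..v9: overlaps v3, v4, v5, v9 -> 4
v3 (9-12) vs v4..v9: overlaps v4, v5, v9 -> 3
v4 (11-16) vs v5..v9: overlaps v6, v7, v8, v9 -> 4
v5 (4-10) vs v6..v9: overlaps v9 -> 1
v6 (12-19) vs v7..v9: overlaps v7, v8 -> 2
v7 (15-19) vs v8..v9: overlaps none -> 0
v8 (13-14) vs v9: overlaps none -> 0
Total overlapping pairs = 9 + 3 + 4 + 3 + 4 + 1 + 2 + 0 + 0 = 26

26


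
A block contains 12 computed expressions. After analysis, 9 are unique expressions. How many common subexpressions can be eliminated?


CSE count = total expressions - unique expressions
= 12 - 9 = 3

3


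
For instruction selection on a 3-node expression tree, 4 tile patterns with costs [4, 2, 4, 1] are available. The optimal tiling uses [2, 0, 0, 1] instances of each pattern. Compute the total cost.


Total cost = sum(count_i * cost_i)
= 2*4 + 0*2 + 0*4 + 1*1
= 9

9


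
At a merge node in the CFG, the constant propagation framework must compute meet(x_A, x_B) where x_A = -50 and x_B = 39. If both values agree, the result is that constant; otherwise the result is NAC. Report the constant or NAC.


Meet operation: if both paths give the same constant, result is that constant; if they differ, result is NAC (not-a-constant).
Path A: -50, Path B: 39 -> differ
Result: not-a-constant -> NAC

NAC


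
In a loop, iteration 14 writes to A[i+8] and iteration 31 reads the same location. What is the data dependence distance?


Distance = read iteration - write iteration
= 31 - 14 = 17

17


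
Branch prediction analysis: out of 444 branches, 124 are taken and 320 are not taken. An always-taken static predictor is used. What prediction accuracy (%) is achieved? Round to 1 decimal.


Predictor: always-taken
Correct predictions = 124
Accuracy = 124 / 444 * 100 = 27.9%

27.9


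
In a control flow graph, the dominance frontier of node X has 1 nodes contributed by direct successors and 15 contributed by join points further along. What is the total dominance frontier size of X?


DF(X) = direct successor contributions + join point contributions
= 1 + 15 = 16

16


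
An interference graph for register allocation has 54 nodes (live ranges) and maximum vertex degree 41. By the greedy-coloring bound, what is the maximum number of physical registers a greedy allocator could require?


Greedy coloring never needs more than (max_degree + 1) colors: when coloring a vertex, at most max_degree neighbors are already colored.
Upper bound = 41 + 1 = 42

42


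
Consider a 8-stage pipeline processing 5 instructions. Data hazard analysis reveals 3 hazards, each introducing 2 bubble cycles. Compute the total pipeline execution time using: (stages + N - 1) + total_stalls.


Base cycles = 8 + 5 - 1 = 12
Total stalls = 3 * 2 = 6
Total = 12 + 6 = 18

18


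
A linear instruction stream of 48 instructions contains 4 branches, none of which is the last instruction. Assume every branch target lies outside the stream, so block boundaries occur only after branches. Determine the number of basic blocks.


With no in-sequence branch targets, the leaders are the first instruction plus the instruction after each branch.
Number of basic blocks = branches + 1
= 4 + 1 = 5

5


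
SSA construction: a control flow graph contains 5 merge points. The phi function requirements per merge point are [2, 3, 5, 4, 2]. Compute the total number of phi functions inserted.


Total phi functions = sum of phi functions at each join node
= 2 + 3 + 5 + 4 + 2 = 16

16


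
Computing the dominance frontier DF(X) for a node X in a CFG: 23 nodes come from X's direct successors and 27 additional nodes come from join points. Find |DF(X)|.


DF(X) = direct successor contributions + join point contributions
= 23 + 27 = 50

50


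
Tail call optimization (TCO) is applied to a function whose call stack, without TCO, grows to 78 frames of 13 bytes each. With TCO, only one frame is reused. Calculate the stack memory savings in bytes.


Without TCO: 78 * 13 = 1014 bytes
With TCO: reuse 1 frame = 13 bytes
Savings = 1014 - 13 = 1001

1001


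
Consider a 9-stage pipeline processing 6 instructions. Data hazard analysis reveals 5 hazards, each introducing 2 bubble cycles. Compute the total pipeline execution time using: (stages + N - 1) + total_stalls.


Base cycles = 9 + 6 - 1 = 14
Total stalls = 5 * 2 = 10
Total = 14 + 10 = 24

24


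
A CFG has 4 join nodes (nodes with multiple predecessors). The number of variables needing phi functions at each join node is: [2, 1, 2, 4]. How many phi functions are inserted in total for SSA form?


Total phi functions = sum of phi functions at each join node
= 2 + 1 + 2 + 4 = 9

9


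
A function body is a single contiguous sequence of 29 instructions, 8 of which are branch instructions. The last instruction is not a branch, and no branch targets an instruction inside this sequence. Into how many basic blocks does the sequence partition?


With no in-sequence branch targets, the leaders are the first instruction plus the instruction after each branch.
Number of basic blocks = branches + 1
= 8 + 1 = 9

9


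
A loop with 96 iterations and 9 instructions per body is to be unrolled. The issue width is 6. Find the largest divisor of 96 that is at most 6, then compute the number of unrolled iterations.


Largest divisor of 96 <= 6 is 6
New iterations = 96 / 6 = 16

16


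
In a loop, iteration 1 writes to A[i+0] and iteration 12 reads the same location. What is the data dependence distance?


Distance = read iteration - write iteration
= 12 - 1 = 11

11


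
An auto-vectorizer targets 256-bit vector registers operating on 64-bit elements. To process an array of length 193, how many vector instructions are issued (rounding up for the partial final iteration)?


Width = 256 / 64 = 4 elements per vector op
Iterations = ceil(193 / 4) = 49

49


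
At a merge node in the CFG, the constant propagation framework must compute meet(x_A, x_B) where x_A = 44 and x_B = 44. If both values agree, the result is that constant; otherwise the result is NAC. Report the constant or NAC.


Meet operation: if both paths give the same constant, result is that constant; if they differ, result is NAC (not-a-constant).
Path A: 44, Path B: 44 -> equal
Result: constant -> 44

44


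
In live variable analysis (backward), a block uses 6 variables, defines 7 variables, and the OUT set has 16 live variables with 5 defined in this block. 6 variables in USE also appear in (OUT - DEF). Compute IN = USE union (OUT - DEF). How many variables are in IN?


OUT - DEF: 16 - 5 = 11
|IN| = |USE| + |OUT - DEF| - |USE ∩ (OUT - DEF)| = 6 + 11 - 6 = 11

11


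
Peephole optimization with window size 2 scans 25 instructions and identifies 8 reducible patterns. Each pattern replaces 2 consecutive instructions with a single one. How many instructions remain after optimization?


Each match removes 1 instructions.
Total removed = 8 * 1 = 8
Remaining = 25 - 8 = 17

17


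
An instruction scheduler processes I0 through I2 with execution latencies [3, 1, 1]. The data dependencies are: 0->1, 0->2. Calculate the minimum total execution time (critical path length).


Compute longest path through dependency graph: dist(Ik) = max over predecessors of dist + latency(Ik).
dist(I0) = latency 3 = 3
dist(I1) = dist(I0) + 1 = 3 + 1 = 4
dist(I2) = dist(I0) + 1 = 3 + 1 = 4
Critical path = max dist = 4

4


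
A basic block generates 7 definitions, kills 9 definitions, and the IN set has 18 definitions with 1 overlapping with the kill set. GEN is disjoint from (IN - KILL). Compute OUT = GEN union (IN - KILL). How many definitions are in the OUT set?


IN - KILL: 18 - 1 = 17 surviving definitions
OUT = GEN + surviving = 7 + 17 = 24

24


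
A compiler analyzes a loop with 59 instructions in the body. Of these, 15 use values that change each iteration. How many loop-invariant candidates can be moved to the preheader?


Invariant candidates = total - loop-dependent
= 59 - 15 = 44

44


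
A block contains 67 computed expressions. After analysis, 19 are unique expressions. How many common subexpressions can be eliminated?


CSE count = total expressions - unique expressions
= 67 - 19 = 48

48


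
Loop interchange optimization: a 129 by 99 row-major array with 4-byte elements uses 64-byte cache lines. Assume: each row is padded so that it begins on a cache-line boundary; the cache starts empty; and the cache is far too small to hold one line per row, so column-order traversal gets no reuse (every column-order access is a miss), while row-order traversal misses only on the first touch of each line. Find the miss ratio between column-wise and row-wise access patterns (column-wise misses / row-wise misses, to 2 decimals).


Each row occupies 99 * 4 = 396 bytes and starts on a line boundary, so it spans ceil(396 / 64) = 7 cache lines.
Row-major traversal misses (one per line touched): 129 * ceil(99 * 4 / 64) = 903
Column-major traversal misses (no reuse, every access misses): 129 * 99 = 12771
Ratio = 12771 / 903 = 14.14

14.14


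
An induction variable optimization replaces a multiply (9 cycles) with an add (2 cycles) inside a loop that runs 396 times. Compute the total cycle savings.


Per-iteration saving = 9 - 2 = 7
Total saved = 396 * 7 = 2772

2772


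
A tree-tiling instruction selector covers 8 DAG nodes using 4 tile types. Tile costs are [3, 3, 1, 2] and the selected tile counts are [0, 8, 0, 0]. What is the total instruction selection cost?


Total cost = sum(count_i * cost_i)
= 0*3 + 8*3 + 0*1 + 0*2
= 24

24


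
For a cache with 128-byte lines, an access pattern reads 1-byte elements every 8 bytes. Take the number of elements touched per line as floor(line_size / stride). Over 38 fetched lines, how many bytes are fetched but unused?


Elements per line = floor(128 / 8) = 16
Bytes used per line = 16 * 1 = 16
Wasted per line = 128 - 16 = 112
Total wasted = 112 * 38 = 4256

4256


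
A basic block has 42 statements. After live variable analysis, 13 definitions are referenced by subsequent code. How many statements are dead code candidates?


Dead code = total statements - live definitions
= 42 - 13 = 29

29


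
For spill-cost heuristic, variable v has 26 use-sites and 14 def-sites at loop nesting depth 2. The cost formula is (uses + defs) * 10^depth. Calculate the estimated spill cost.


uses + defs = 26 + 14 = 40
10^2 = 100
Spill cost = 40 * 100 = 4000

4000


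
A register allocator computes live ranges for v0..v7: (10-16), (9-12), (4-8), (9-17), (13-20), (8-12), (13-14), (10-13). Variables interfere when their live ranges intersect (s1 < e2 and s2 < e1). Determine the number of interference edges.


Check all pairs for overlapping intervals.
Two intervals (s1,e1) and (s2,e2) overlap if s1 < e2 and s2 < e1.
v0 (10-16) vs v1..v7: overlaps v1, v3, v4, v5, v6, v7 -> 6
v1 (9-12) vs v2..v7: overlaps v3, v5, v7 -> 3
v2 (4-8) vs v3..v7: overlaps none -> 0
v3 (9-17) vs v4..v7: overlaps v4, v5, v6, v7 -> 4
v4 (13-20) vs v5..v7: overlaps v6 -> 1
v5 (8-12) vs v6..v7: overlaps v7 -> 1
v6 (13-14) vs v7: overlaps none -> 0
Total overlapping pairs = 6 + 3 + 0 + 4 + 1 + 1 + 0 = 15

15


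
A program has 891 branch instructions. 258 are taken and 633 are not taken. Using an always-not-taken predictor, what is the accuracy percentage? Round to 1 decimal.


Predictor: always-not-taken
Correct predictions = 633
Accuracy = 633 / 891 * 100 = 71.0%

71.0


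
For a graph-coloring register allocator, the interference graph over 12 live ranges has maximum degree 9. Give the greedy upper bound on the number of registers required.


Greedy coloring never needs more than (max_degree + 1) colors: when coloring a vertex, at most max_degree neighbors are already colored.
Upper bound = 9 + 1 = 10

10


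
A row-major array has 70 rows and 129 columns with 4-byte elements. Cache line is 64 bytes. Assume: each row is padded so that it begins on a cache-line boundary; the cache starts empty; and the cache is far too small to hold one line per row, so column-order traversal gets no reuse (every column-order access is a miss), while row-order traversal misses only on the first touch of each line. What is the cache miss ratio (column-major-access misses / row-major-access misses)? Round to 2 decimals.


Each row occupies 129 * 4 = 516 bytes and starts on a line boundary, so it spans ceil(516 / 64) = 9 cache lines.
Row-major traversal misses (one per line touched): 70 * ceil(129 * 4 / 64) = 630
Column-major traversal misses (no reuse, every access misses): 70 * 129 = 9030
Ratio = 9030 / 630 = 14.33

14.33


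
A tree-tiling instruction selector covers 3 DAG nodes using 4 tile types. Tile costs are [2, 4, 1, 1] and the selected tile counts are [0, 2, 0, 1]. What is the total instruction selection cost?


Total cost = sum(count_i * cost_i)
= 0*2 + 2*4 + 0*1 + 1*1
= 9

9


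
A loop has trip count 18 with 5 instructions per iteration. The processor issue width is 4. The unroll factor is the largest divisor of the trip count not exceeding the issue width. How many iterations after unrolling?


Largest divisor of 18 <= 4 is 3
New iterations = 18 / 3 = 6

6


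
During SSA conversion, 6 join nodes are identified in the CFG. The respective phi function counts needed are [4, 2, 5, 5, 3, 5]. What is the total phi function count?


Total phi functions = sum of phi functions at each join node
= 4 + 2 + 5 + 5 + 3 + 5 = 24

24


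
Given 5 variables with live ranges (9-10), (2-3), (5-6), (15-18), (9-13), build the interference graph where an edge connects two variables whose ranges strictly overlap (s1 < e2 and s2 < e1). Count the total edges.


Check all pairs for overlapping intervals.
Two intervals (s1,e1) and (s2,e2) overlap if s1 < e2 and s2 < e1.
v0 (9-10) vs v1..v4: overlaps v4 -> 1
v1 (2-3) vs v2..v4: overlaps none -> 0
v2 (5-6) vs v3..v4: overlaps none -> 0
v3 (15-18) vs v4: overlaps none -> 0
Total overlapping pairs = 1 + 0 + 0 + 0 = 1

1


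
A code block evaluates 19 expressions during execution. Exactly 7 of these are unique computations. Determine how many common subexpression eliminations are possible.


CSE count = total expressions - unique expressions
= 19 - 7 = 12

12


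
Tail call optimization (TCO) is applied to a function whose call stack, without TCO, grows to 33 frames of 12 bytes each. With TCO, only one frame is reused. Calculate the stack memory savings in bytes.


Without TCO: 33 * 12 = 396 bytes
With TCO: reuse 1 frame = 12 bytes
Savings = 396 - 12 = 384

384


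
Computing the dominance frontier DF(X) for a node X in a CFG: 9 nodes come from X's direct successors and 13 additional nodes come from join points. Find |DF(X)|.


DF(X) = direct successor contributions + join point contributions
= 9 + 13 = 22

22


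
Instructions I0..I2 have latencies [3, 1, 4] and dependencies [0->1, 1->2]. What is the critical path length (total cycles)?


Compute longest path through dependency graph: dist(Ik) = max over predecessors of dist + latency(Ik).
dist(I0) = latency 3 = 3
dist(I1) = dist(I0) + 1 = 3 + 1 = 4
dist(I2) = dist(I1) + 4 = 4 + 4 = 8
Critical path = max dist = 8

8


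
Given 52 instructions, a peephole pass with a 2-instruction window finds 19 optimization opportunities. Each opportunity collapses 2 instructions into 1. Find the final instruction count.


Each match removes 1 instructions.
Total removed = 19 * 1 = 19
Remaining = 52 - 19 = 33

33


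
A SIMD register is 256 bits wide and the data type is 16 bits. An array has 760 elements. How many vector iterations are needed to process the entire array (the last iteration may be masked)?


Width = 256 / 16 = 16 elements per vector op
Iterations = ceil(760 / 16) = 48

48


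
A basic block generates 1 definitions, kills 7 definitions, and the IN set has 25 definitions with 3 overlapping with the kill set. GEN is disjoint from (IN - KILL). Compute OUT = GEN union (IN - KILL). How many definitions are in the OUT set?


IN - KILL: 25 - 3 = 22 surviving definitions
OUT = GEN + surviving = 1 + 22 = 23

23


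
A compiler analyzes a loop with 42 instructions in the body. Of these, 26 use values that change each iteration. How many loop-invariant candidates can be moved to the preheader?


Invariant candidates = total - loop-dependent
= 42 - 26 = 16

16


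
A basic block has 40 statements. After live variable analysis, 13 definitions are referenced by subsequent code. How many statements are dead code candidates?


Dead code = total statements - live definitions
= 40 - 13 = 27

27


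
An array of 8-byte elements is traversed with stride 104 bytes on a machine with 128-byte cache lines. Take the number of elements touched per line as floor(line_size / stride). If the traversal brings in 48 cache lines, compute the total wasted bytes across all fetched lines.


Elements per line = floor(128 / 104) = 1
Bytes used per line = 1 * 8 = 8
Wasted per line = 128 - 8 = 120
Total wasted = 120 * 48 = 5760

5760


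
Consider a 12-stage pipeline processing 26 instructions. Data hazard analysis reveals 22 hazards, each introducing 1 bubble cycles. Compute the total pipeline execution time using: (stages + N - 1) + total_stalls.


Base cycles = 12 + 26 - 1 = 37
Total stalls = 22 * 1 = 22
Total = 37 + 22 = 59

59


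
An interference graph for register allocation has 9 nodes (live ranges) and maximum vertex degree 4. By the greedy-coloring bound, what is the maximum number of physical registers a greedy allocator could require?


Greedy coloring never needs more than (max_degree + 1) colors: when coloring a vertex, at most max_degree neighbors are already colored.
Upper bound = 4 + 1 = 5

5
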